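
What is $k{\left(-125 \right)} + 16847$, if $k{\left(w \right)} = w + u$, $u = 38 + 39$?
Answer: $16799$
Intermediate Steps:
$u = 77$
$k{\left(w \right)} = 77 + w$ ($k{\left(w \right)} = w + 77 = 77 + w$)
$k{\left(-125 \right)} + 16847 = \left(77 - 125\right) + 16847 = -48 + 16847 = 16799$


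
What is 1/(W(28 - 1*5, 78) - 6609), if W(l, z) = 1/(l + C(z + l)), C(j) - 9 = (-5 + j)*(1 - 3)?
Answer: -160/1057441 ≈ -0.00015131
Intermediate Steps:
C(j) = 19 - 2*j (C(j) = 9 + (-5 + j)*(1 - 3) = 9 + (-5 + j)*(-2) = 9 + (10 - 2*j) = 19 - 2*j)
W(l, z) = 1/(19 - l - 2*z) (W(l, z) = 1/(l + (19 - 2*(z + l))) = 1/(l + (19 - 2*(l + z))) = 1/(l + (19 + (-2*l - 2*z))) = 1/(l + (19 - 2*l - 2*z)) = 1/(19 - l - 2*z))
1/(W(28 - 1*5, 78) - 6609) = 1/(1/(19 - (28 - 1*5) - 2*78) - 6609) = 1/(1/(19 - (28 - 5) - 156) - 6609) = 1/(1/(19 - 1*23 - 156) - 6609) = 1/(1/(19 - 23 - 156) - 6609) = 1/(1/(-160) - 6609) = 1/(-1/160 - 6609) = 1/(-1057441/160) = -160/1057441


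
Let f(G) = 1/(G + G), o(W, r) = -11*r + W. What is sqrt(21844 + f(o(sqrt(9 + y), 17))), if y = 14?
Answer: sqrt(16339310 - 87376*sqrt(23))/(2*sqrt(187 - sqrt(23))) ≈ 147.80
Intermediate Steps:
o(W, r) = W - 11*r
f(G) = 1/(2*G)
sqrt(21844 + f(o(sqrt(9 + y), 17))) = sqrt(21844 + 1/(2*(sqrt(9 + 14) - 11*17))) = sqrt(21844 + 1/(2*(sqrt(23) - 187))) = sqrt(21844 + 1/(2*(-187 + sqrt(23))))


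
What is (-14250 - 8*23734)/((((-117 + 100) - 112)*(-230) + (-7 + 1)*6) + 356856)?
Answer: -102061/193245 ≈ -0.52814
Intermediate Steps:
(-14250 - 8*23734)/((((-117 + 100) - 112)*(-230) + (-7 + 1)*6) + 356856) = (-14250 - 189872)/(((-17 - 112)*(-230) - 6*6) + 356856) = -204122/((-129*(-230) - 36) + 356856) = -204122/((29670 - 36) + 356856) = -204122/(29634 + 356856) = -204122/386490 = -204122*1/386490 = -102061/193245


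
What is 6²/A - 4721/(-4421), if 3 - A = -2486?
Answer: 11909725/11003869 ≈ 1.0823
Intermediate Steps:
A = 2489 (A = 3 - 1*(-2486) = 3 + 2486 = 2489)
6²/A - 4721/(-4421) = 6²/2489 - 4721/(-4421) = 36*(1/2489) - 4721*(-1/4421) = 36/2489 + 4721/4421 = 11909725/11003869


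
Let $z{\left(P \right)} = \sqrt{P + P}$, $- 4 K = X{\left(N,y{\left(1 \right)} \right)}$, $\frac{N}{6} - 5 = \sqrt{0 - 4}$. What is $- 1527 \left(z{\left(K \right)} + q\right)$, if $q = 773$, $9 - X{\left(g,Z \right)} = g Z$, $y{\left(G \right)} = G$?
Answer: $-1180371 - \frac{1527 \sqrt{42 + 24 i}}{2} \approx -1.1855 \cdot 10^{6} - 1363.0 i$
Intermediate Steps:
$N = 30 + 12 i$ ($N = 30 + 6 \sqrt{0 - 4} = 30 + 6 \sqrt{-4} = 30 + 6 \cdot 2 i = 30 + 12 i \approx 30.0 + 12.0 i$)
$X{\left(g,Z \right)} = 9 - Z g$ ($X{\left(g,Z \right)} = 9 - g Z = 9 - Z g$)
$K = \frac{21}{4} + 3 i$ ($K = - \frac{9 - 1 \left(30 + 12 i\right)}{4} = - \frac{9 - \left(30 + 12 i\right)}{4} = - \frac{-21 - 12 i}{4} = \frac{21}{4} + 3 i \approx 5.25 + 3.0 i$)
$z{\left(P \right)} = \sqrt{2} \sqrt{P}$ ($z{\left(P \right)} = \sqrt{2 P} = \sqrt{2} \sqrt{P}$)
$- 1527 \left(z{\left(K \right)} + q\right) = - 1527 \left(\sqrt{2} \sqrt{\frac{21}{4} + 3 i} + 773\right) = - 1527 \left(773 + \sqrt{2} \sqrt{\frac{21}{4} + 3 i}\right) = -1180371 - 1527 \sqrt{2} \sqrt{\frac{21}{4} + 3 i}$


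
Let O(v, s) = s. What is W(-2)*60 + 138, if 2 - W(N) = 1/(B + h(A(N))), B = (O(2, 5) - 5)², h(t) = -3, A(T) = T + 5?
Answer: 278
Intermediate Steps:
A(T) = 5 + T
B = 0 (B = (5 - 5)² = 0² = 0)
W(N) = 7/3 (W(N) = 2 - 1/(0 - 3) = 2 - 1/(-3) = 2 - 1*(-⅓) = 2 + ⅓ = 7/3)
W(-2)*60 + 138 = (7/3)*60 + 138 = 140 + 138 = 278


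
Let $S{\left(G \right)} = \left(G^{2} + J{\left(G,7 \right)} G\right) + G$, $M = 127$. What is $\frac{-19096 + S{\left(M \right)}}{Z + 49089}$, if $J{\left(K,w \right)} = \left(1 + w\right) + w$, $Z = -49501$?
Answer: $\frac{935}{412} \approx 2.2694$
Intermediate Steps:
$J{\left(K,w \right)} = 1 + 2 w$
$S{\left(G \right)} = G^{2} + 16 G$ ($S{\left(G \right)} = \left(G^{2} + \left(1 + 2 \cdot 7\right) G\right) + G = \left(G^{2} + \left(1 + 14\right) G\right) + G = \left(G^{2} + 15 G\right) + G = G^{2} + 16 G$)
$\frac{-19096 + S{\left(M \right)}}{Z + 49089} = \frac{-19096 + 127 \left(16 + 127\right)}{-49501 + 49089} = \frac{-19096 + 127 \cdot 143}{-412} = \left(-19096 + 18161\right) \left(- \frac{1}{412}\right) = \left(-935\right) \left(- \frac{1}{412}\right) = \frac{935}{412}$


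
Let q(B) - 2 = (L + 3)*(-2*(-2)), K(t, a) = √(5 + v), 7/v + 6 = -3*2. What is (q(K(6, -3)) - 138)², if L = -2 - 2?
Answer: 19600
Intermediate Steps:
L = -4
v = -7/12 (v = 7/(-6 - 3*2) = 7/(-6 - 6) = 7/(-12) = 7*(-1/12) = -7/12 ≈ -0.58333)
K(t, a) = √159/6 (K(t, a) = √(5 - 7/12) = √(53/12) = √159/6)
q(B) = -2 (q(B) = 2 + (-4 + 3)*(-2*(-2)) = 2 - 1*4 = 2 - 4 = -2)
(q(K(6, -3)) - 138)² = (-2 - 138)² = (-140)² = 19600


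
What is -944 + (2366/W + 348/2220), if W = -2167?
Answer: -378819747/400895 ≈ -944.94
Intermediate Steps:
-944 + (2366/W + 348/2220) = -944 + (2366/(-2167) + 348/2220) = -944 + (2366*(-1/2167) + 348*(1/2220)) = -944 + (-2366/2167 + 29/185) = -944 - 374867/400895 = -378819747/400895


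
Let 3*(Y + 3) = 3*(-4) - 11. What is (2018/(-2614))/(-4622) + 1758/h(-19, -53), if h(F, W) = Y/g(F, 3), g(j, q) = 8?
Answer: -3982498420/3020477 ≈ -1318.5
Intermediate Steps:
Y = -32/3 (Y = -3 + (3*(-4) - 11)/3 = -3 + (-12 - 11)/3 = -3 + (1/3)*(-23) = -3 - 23/3 = -32/3 ≈ -10.667)
h(F, W) = -4/3 (h(F, W) = -32/3/8 = -32/3*1/8 = -4/3)
(2018/(-2614))/(-4622) + 1758/h(-19, -53) = (2018/(-2614))/(-4622) + 1758/(-4/3) = (2018*(-1/2614))*(-1/4622) + 1758*(-3/4) = -1009/1307*(-1/4622) - 2637/2 = 1009/6040954 - 2637/2 = -3982498420/3020477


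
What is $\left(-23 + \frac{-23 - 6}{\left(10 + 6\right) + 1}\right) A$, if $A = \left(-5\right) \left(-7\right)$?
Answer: $- \frac{14700}{17} \approx -864.71$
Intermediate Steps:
$A = 35$
$\left(-23 + \frac{-23 - 6}{\left(10 + 6\right) + 1}\right) A = \left(-23 + \frac{-23 - 6}{\left(10 + 6\right) + 1}\right) 35 = \left(-23 - \frac{29}{16 + 1}\right) 35 = \left(-23 - \frac{29}{17}\right) 35 = \left(- \frac{420}{17}\right) 35 = - \frac{14700}{17}$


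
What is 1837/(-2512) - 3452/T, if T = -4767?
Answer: -85555/11974704 ≈ -0.0071446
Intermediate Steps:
1837/(-2512) - 3452/T = 1837/(-2512) - 3452/(-4767) = 1837*(-1/2512) - 3452*(-1/4767) = -1837/2512 + 3452/4767 = -85555/11974704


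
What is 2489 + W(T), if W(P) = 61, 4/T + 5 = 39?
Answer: 2550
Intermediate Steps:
T = 2/17 (T = 4/(-5 + 39) = 4/34 = 4*(1/34) = 2/17 ≈ 0.11765)
2489 + W(T) = 2489 + 61 = 2550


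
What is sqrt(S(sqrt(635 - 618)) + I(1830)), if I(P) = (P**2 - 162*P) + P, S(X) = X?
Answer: sqrt(3054270 + sqrt(17)) ≈ 1747.6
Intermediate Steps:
I(P) = P**2 - 161*P
sqrt(S(sqrt(635 - 618)) + I(1830)) = sqrt(sqrt(635 - 618) + 1830*(-161 + 1830)) = sqrt(sqrt(17) + 1830*1669) = sqrt(sqrt(17) + 3054270) = sqrt(3054270 + sqrt(17))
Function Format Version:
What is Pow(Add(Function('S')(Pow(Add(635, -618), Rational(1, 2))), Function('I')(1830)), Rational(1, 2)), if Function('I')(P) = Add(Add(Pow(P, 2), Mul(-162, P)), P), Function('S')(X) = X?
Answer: Pow(Add(3054270, Pow(17, Rational(1, 2))), Rational(1, 2)) ≈ 1747.6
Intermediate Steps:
Function('I')(P) = Add(Pow(P, 2), Mul(-161, P))
Pow(Add(Function('S')(Pow(Add(635, -618), Rational(1, 2))), Function('I')(1830)), Rational(1, 2)) = Pow(Add(Pow(Add(635, -618), Rational(1, 2)), Mul(1830, Add(-161, 1830))), Rational(1, 2)) = Pow(Add(Pow(17, Rational(1, 2)), Mul(1830, 1669)), Rational(1, 2)) = Pow(Add(Pow(17, Rational(1, 2)), 3054270), Rational(1, 2)) = Pow(Add(3054270, Pow(17, Rational(1, 2))), Rational(1, 2))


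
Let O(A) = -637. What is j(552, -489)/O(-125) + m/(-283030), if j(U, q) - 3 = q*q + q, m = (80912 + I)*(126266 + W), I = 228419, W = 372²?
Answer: -474683590660/1639001 ≈ -2.8962e+5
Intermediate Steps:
W = 138384
m = 81864449150 (m = (80912 + 228419)*(126266 + 138384) = 309331*264650 = 81864449150)
j(U, q) = 3 + q + q² (j(U, q) = 3 + (q*q + q) = 3 + (q² + q) = 3 + (q + q²) = 3 + q + q²)
j(552, -489)/O(-125) + m/(-283030) = (3 - 489 + (-489)²)/(-637) + 81864449150/(-283030) = (3 - 489 + 239121)*(-1/637) + 81864449150*(-1/283030) = 238635*(-1/637) - 744222265/2573 = -238635/637 - 744222265/2573 = -474683590660/1639001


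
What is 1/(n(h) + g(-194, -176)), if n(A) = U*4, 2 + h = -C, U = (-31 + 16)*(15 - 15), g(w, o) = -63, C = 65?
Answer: -1/63 ≈ -0.015873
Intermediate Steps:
U = 0 (U = -15*0 = 0)
h = -67 (h = -2 - 1*65 = -2 - 65 = -67)
n(A) = 0 (n(A) = 0*4 = 0)
1/(n(h) + g(-194, -176)) = 1/(0 - 63) = 1/(-63) = -1/63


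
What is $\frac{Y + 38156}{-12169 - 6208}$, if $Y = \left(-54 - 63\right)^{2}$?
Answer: $- \frac{51845}{18377} \approx -2.8212$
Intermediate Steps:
$Y = 13689$ ($Y = \left(-117\right)^{2} = 13689$)
$\frac{Y + 38156}{-12169 - 6208} = \frac{13689 + 38156}{-12169 - 6208} = \frac{51845}{-18377} = 51845 \left(- \frac{1}{18377}\right) = - \frac{51845}{18377}$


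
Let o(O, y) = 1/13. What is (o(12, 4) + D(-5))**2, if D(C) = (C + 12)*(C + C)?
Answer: 826281/169 ≈ 4889.2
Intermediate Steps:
D(C) = 2*C*(12 + C) (D(C) = (12 + C)*(2*C) = 2*C*(12 + C))
o(O, y) = 1/13
(o(12, 4) + D(-5))**2 = (1/13 + 2*(-5)*(12 - 5))**2 = (1/13 + 2*(-5)*7)**2 = (1/13 - 70)**2 = (-909/13)**2 = 826281/169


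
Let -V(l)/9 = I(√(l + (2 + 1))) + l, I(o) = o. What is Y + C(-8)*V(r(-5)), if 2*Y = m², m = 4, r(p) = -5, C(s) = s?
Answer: -352 + 72*I*√2 ≈ -352.0 + 101.82*I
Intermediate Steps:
V(l) = -9*l - 9*√(3 + l) (V(l) = -9*(√(l + (2 + 1)) + l) = -9*(√(l + 3) + l) = -9*(√(3 + l) + l) = -9*(l + √(3 + l)) = -9*l - 9*√(3 + l))
Y = 8 (Y = (½)*4² = (½)*16 = 8)
Y + C(-8)*V(r(-5)) = 8 - 8*(-9*(-5) - 9*√(3 - 5)) = 8 - 8*(45 - 9*I*√2) = 8 + (-360 + 72*I*√2) = -352 + 72*I*√2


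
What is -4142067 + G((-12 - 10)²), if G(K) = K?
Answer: -4141583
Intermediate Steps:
-4142067 + G((-12 - 10)²) = -4142067 + (-12 - 10)² = -4142067 + (-22)² = -4142067 + 484 = -4141583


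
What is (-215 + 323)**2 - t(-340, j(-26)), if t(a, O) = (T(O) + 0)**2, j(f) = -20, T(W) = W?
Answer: 11264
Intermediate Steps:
t(a, O) = O**2 (t(a, O) = (O + 0)**2 = O**2)
(-215 + 323)**2 - t(-340, j(-26)) = (-215 + 323)**2 - 1*(-20)**2 = 108**2 - 1*400 = 11664 - 400 = 11264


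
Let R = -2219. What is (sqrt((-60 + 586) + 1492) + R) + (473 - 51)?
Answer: -1797 + sqrt(2018) ≈ -1752.1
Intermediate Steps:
(sqrt((-60 + 586) + 1492) + R) + (473 - 51) = (sqrt((-60 + 586) + 1492) - 2219) + (473 - 51) = (sqrt(526 + 1492) - 2219) + 422 = (sqrt(2018) - 2219) + 422 = (-2219 + sqrt(2018)) + 422 = -1797 + sqrt(2018)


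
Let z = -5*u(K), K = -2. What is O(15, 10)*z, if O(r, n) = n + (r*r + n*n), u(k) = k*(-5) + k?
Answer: -13400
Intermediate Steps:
u(k) = -4*k (u(k) = -5*k + k = -4*k)
z = -40 (z = -(-20)*(-2) = -5*8 = -40)
O(r, n) = n + n² + r² (O(r, n) = n + (r² + n²) = n + (n² + r²) = n + n² + r²)
O(15, 10)*z = (10 + 10² + 15²)*(-40) = (10 + 100 + 225)*(-40) = 335*(-40) = -13400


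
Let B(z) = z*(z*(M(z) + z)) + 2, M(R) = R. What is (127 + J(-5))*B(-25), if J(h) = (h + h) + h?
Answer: -3499776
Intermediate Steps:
B(z) = 2 + 2*z**3 (B(z) = z*(z*(z + z)) + 2 = z*(z*(2*z)) + 2 = z*(2*z**2) + 2 = 2*z**3 + 2 = 2 + 2*z**3)
J(h) = 3*h (J(h) = 2*h + h = 3*h)
(127 + J(-5))*B(-25) = (127 + 3*(-5))*(2 + 2*(-25)**3) = (127 - 15)*(2 + 2*(-15625)) = 112*(2 - 31250) = 112*(-31248) = -3499776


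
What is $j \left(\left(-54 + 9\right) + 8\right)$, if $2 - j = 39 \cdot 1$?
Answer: $1369$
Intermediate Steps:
$j = -37$ ($j = 2 - 39 \cdot 1 = 2 - 39 = -37$)
$j \left(\left(-54 + 9\right) + 8\right) = - 37 \left(\left(-54 + 9\right) + 8\right) = - 37 \left(-45 + 8\right) = \left(-37\right) \left(-37\right) = 1369$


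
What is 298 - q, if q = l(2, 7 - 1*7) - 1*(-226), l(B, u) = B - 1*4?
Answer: 74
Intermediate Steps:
l(B, u) = -4 + B (l(B, u) = B - 4 = -4 + B)
q = 224 (q = (-4 + 2) - 1*(-226) = -2 + 226 = 224)
298 - q = 298 - 1*224 = 298 - 224 = 74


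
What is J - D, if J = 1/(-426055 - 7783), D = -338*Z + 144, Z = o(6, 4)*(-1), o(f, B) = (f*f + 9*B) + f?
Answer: -11500177705/433838 ≈ -26508.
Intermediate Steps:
o(f, B) = f + f**2 + 9*B (o(f, B) = (f**2 + 9*B) + f = f + f**2 + 9*B)
Z = -78 (Z = (6 + 6**2 + 9*4)*(-1) = (6 + 36 + 36)*(-1) = 78*(-1) = -78)
D = 26508 (D = -338*(-78) + 144 = 26364 + 144 = 26508)
J = -1/433838 (J = 1/(-433838) = -1/433838 ≈ -2.3050e-6)
J - D = -1/433838 - 1*26508 = -1/433838 - 26508 = -11500177705/433838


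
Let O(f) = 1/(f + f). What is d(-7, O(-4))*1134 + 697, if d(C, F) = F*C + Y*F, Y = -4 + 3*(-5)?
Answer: 8765/2 ≈ 4382.5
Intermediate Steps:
Y = -19 (Y = -4 - 15 = -19)
O(f) = 1/(2*f)
d(C, F) = -19*F + C*F (d(C, F) = F*C - 19*F = C*F - 19*F = -19*F + C*F)
d(-7, O(-4))*1134 + 697 = (((1/2)/(-4))*(-19 - 7))*1134 + 697 = (((1/2)*(-1/4))*(-26))*1134 + 697 = -1/8*(-26)*1134 + 697 = (13/4)*1134 + 697 = 7371/2 + 697 = 8765/2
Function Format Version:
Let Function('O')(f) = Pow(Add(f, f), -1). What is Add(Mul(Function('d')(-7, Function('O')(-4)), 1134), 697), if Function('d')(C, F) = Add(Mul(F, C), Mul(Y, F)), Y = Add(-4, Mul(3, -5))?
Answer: Rational(8765, 2) ≈ 4382.5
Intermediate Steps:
Y = -19 (Y = Add(-4, -15) = -19)
Function('O')(f) = Mul(Rational(1, 2), Pow(f, -1)) (Function('O')(f) = Pow(Mul(2, f), -1) = Mul(Rational(1, 2), Pow(f, -1)))
Function('d')(C, F) = Add(Mul(-19, F), Mul(C, F)) (Function('d')(C, F) = Add(Mul(F, C), Mul(-19, F)) = Add(Mul(C, F), Mul(-19, F)) = Add(Mul(-19, F), Mul(C, F)))
Add(Mul(Function('d')(-7, Function('O')(-4)), 1134), 697) = Add(Mul(Mul(Mul(Rational(1, 2), Pow(-4, -1)), Add(-19, -7)), 1134), 697) = Add(Mul(Mul(Mul(Rational(1, 2), Rational(-1, 4)), -26), 1134), 697) = Add(Mul(Mul(Rational(-1, 8), -26), 1134), 697) = Add(Mul(Rational(13, 4), 1134), 697) = Add(Rational(7371, 2), 697) = Rational(8765, 2)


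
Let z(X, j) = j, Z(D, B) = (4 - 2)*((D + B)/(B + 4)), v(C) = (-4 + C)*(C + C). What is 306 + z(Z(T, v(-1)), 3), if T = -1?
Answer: 309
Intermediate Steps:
v(C) = 2*C*(-4 + C) (v(C) = (-4 + C)*(2*C) = 2*C*(-4 + C))
Z(D, B) = 2*(B + D)/(4 + B) (Z(D, B) = 2*((B + D)/(4 + B)) = 2*(B + D)/(4 + B))
306 + z(Z(T, v(-1)), 3) = 306 + 3 = 309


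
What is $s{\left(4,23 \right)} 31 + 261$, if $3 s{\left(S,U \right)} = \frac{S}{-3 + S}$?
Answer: $\frac{907}{3} \approx 302.33$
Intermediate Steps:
$s{\left(S,U \right)} = \frac{S}{3 \left(-3 + S\right)}$ ($s{\left(S,U \right)} = \frac{\frac{1}{-3 + S} S}{3} = \frac{S \frac{1}{-3 + S}}{3} = \frac{S}{3 \left(-3 + S\right)}$)
$s{\left(4,23 \right)} 31 + 261 = \frac{1}{3} \cdot 4 \frac{1}{-3 + 4} \cdot 31 + 261 = \frac{1}{3} \cdot 4 \cdot 1^{-1} \cdot 31 + 261 = \frac{1}{3} \cdot 4 \cdot 1 \cdot 31 + 261 = \frac{4}{3} \cdot 31 + 261 = \frac{124}{3} + 261 = \frac{907}{3}$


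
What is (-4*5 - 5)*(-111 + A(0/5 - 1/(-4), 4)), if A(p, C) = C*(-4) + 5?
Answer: 3050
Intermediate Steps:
A(p, C) = 5 - 4*C (A(p, C) = -4*C + 5 = 5 - 4*C)
(-4*5 - 5)*(-111 + A(0/5 - 1/(-4), 4)) = (-4*5 - 5)*(-111 + (5 - 4*4)) = (-20 - 5)*(-111 + (5 - 16)) = -25*(-111 - 11) = -25*(-122) = 3050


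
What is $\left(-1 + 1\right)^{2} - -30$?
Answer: $30$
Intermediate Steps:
$\left(-1 + 1\right)^{2} - -30 = 0^{2} + 30 = 0 + 30 = 30$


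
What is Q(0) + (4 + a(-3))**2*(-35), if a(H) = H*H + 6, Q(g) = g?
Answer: -12635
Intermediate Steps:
a(H) = 6 + H**2 (a(H) = H**2 + 6 = 6 + H**2)
Q(0) + (4 + a(-3))**2*(-35) = 0 + (4 + (6 + (-3)**2))**2*(-35) = 0 + (4 + (6 + 9))**2*(-35) = 0 + (4 + 15)**2*(-35) = 0 + 19**2*(-35) = 0 + 361*(-35) = 0 - 12635 = -12635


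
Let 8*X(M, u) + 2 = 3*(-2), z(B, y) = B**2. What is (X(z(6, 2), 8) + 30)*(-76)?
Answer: -2204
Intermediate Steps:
X(M, u) = -1 (X(M, u) = -1/4 + (3*(-2))/8 = -1/4 + (1/8)*(-6) = -1/4 - 3/4 = -1)
(X(z(6, 2), 8) + 30)*(-76) = (-1 + 30)*(-76) = 29*(-76) = -2204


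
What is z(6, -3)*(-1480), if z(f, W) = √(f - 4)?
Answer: -1480*√2 ≈ -2093.0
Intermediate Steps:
z(f, W) = √(-4 + f)
z(6, -3)*(-1480) = √(-4 + 6)*(-1480) = √2*(-1480) = -1480*√2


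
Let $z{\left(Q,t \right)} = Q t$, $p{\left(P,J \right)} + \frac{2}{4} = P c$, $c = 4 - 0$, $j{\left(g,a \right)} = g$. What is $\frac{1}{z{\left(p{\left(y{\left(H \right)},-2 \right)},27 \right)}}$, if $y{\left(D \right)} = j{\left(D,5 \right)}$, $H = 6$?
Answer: $\frac{2}{1269} \approx 0.001576$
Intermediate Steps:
$y{\left(D \right)} = D$
$c = 4$ ($c = 4 + 0 = 4$)
$p{\left(P,J \right)} = - \frac{1}{2} + 4 P$ ($p{\left(P,J \right)} = - \frac{1}{2} + P 4 = - \frac{1}{2} + 4 P$)
$\frac{1}{z{\left(p{\left(y{\left(H \right)},-2 \right)},27 \right)}} = \frac{1}{\left(- \frac{1}{2} + 4 \cdot 6\right) 27} = \frac{1}{\left(- \frac{1}{2} + 24\right) 27} = \frac{1}{\frac{47}{2} \cdot 27} = \frac{1}{\frac{1269}{2}} = \frac{2}{1269}$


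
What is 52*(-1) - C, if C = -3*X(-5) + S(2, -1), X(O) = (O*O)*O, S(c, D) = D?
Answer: -426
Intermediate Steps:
X(O) = O**3 (X(O) = O**2*O = O**3)
C = 374 (C = -3*(-5)**3 - 1 = -3*(-125) - 1 = 375 - 1 = 374)
52*(-1) - C = 52*(-1) - 1*374 = -52 - 374 = -426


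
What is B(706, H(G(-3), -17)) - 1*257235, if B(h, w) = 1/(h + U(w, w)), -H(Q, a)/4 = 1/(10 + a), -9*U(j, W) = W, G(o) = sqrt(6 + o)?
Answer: -11440269327/44474 ≈ -2.5724e+5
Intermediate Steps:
U(j, W) = -W/9
H(Q, a) = -4/(10 + a)
B(h, w) = 1/(h - w/9)
B(706, H(G(-3), -17)) - 1*257235 = 9/(-(-4)/(10 - 17) + 9*706) - 1*257235 = 9/(-(-4)/(-7) + 6354) - 257235 = 9/(-(-4)*(-1)/7 + 6354) - 257235 = 9/(-1*4/7 + 6354) - 257235 = 9/(-4/7 + 6354) - 257235 = 9/(44474/7) - 257235 = 9*(7/44474) - 257235 = 63/44474 - 257235 = -11440269327/44474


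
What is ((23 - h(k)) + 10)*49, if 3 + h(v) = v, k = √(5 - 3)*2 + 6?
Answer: 1470 - 98*√2 ≈ 1331.4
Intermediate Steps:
k = 6 + 2*√2 (k = √2*2 + 6 = 2*√2 + 6 = 6 + 2*√2 ≈ 8.8284)
h(v) = -3 + v
((23 - h(k)) + 10)*49 = ((23 - (-3 + (6 + 2*√2))) + 10)*49 = ((23 - (3 + 2*√2)) + 10)*49 = ((23 + (-3 - 2*√2)) + 10)*49 = ((20 - 2*√2) + 10)*49 = (30 - 2*√2)*49 = 1470 - 98*√2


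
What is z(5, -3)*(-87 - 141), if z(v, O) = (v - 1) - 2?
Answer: -456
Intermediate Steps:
z(v, O) = -3 + v (z(v, O) = (-1 + v) - 2 = -3 + v)
z(5, -3)*(-87 - 141) = (-3 + 5)*(-87 - 141) = 2*(-228) = -456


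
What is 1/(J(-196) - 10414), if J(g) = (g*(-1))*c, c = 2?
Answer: -1/10022 ≈ -9.9781e-5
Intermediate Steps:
J(g) = -2*g (J(g) = (g*(-1))*2 = -g*2 = -2*g)
1/(J(-196) - 10414) = 1/(-2*(-196) - 10414) = 1/(392 - 10414) = 1/(-10022) = -1/10022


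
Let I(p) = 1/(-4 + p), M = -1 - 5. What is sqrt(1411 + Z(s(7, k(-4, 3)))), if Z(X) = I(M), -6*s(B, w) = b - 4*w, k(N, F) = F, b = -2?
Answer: sqrt(141090)/10 ≈ 37.562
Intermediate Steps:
s(B, w) = 1/3 + 2*w/3 (s(B, w) = -(-2 - 4*w)/6 = 1/3 + 2*w/3)
M = -6
Z(X) = -1/10 (Z(X) = 1/(-4 - 6) = 1/(-10) = -1/10)
sqrt(1411 + Z(s(7, k(-4, 3)))) = sqrt(1411 - 1/10) = sqrt(14109/10) = sqrt(141090)/10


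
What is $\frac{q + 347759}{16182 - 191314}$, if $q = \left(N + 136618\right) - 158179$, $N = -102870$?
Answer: $- \frac{55832}{43783} \approx -1.2752$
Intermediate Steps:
$q = -124431$ ($q = \left(-102870 + 136618\right) - 158179 = 33748 - 158179 = -124431$)
$\frac{q + 347759}{16182 - 191314} = \frac{-124431 + 347759}{16182 - 191314} = \frac{223328}{-175132} = 223328 \left(- \frac{1}{175132}\right) = - \frac{55832}{43783}$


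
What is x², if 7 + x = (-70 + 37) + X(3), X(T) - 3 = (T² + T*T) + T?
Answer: 256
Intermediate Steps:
X(T) = 3 + T + 2*T² (X(T) = 3 + ((T² + T*T) + T) = 3 + ((T² + T²) + T) = 3 + (2*T² + T) = 3 + (T + 2*T²) = 3 + T + 2*T²)
x = -16 (x = -7 + ((-70 + 37) + (3 + 3 + 2*3²)) = -7 + (-33 + (3 + 3 + 2*9)) = -7 + (-33 + (3 + 3 + 18)) = -7 + (-33 + 24) = -7 - 9 = -16)
x² = (-16)² = 256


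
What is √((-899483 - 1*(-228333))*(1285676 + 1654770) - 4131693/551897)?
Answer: I*√601102963899279995907721/551897 ≈ 1.4048e+6*I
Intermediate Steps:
√((-899483 - 1*(-228333))*(1285676 + 1654770) - 4131693/551897) = √((-899483 + 228333)*2940446 - 4131693*1/551897) = √(-671150*2940446 - 4131693/551897) = √(-1973480332900 - 4131693/551897) = √(-1089157875290642993/551897) = I*√601102963899279995907721/551897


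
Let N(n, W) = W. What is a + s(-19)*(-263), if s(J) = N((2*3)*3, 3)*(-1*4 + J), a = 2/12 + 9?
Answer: 108937/6 ≈ 18156.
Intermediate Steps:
a = 55/6 (a = (1/12)*2 + 9 = 1/6 + 9 = 55/6 ≈ 9.1667)
s(J) = -12 + 3*J (s(J) = 3*(-1*4 + J) = 3*(-4 + J) = -12 + 3*J)
a + s(-19)*(-263) = 55/6 + (-12 + 3*(-19))*(-263) = 55/6 + (-12 - 57)*(-263) = 55/6 - 69*(-263) = 55/6 + 18147 = 108937/6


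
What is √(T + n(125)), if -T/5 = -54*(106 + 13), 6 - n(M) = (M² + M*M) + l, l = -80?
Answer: √966 ≈ 31.081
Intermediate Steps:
n(M) = 86 - 2*M² (n(M) = 6 - ((M² + M*M) - 80) = 6 - ((M² + M²) - 80) = 6 - (2*M² - 80) = 6 - (-80 + 2*M²) = 6 + (80 - 2*M²) = 86 - 2*M²)
T = 32130 (T = -(-270)*(106 + 13) = -(-270)*119 = -5*(-6426) = 32130)
√(T + n(125)) = √(32130 + (86 - 2*125²)) = √(32130 + (86 - 2*15625)) = √(32130 + (86 - 31250)) = √(32130 - 31164) = √966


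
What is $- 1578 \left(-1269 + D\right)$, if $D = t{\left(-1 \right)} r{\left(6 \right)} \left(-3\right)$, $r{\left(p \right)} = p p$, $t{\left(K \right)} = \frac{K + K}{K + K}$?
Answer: $2172906$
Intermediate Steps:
$t{\left(K \right)} = 1$ ($t{\left(K \right)} = \frac{2 K}{2 K} = 2 K \frac{1}{2 K} = 1$)
$r{\left(p \right)} = p^{2}$
$D = -108$ ($D = 1 \cdot 6^{2} \left(-3\right) = 1 \cdot 36 \left(-3\right) = 36 \left(-3\right) = -108$)
$- 1578 \left(-1269 + D\right) = - 1578 \left(-1269 - 108\right) = \left(-1578\right) \left(-1377\right) = 2172906$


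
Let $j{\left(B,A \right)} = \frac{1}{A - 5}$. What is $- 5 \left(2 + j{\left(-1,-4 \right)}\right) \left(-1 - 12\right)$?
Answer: $\frac{1105}{9} \approx 122.78$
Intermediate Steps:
$j{\left(B,A \right)} = \frac{1}{-5 + A}$
$- 5 \left(2 + j{\left(-1,-4 \right)}\right) \left(-1 - 12\right) = - 5 \left(2 + \frac{1}{-5 - 4}\right) \left(-1 - 12\right) = - 5 \left(2 + \frac{1}{-9}\right) \left(-13\right) = - 5 \left(2 - \frac{1}{9}\right) \left(-13\right) = \left(-5\right) \frac{17}{9} \left(-13\right) = \left(- \frac{85}{9}\right) \left(-13\right) = \frac{1105}{9}$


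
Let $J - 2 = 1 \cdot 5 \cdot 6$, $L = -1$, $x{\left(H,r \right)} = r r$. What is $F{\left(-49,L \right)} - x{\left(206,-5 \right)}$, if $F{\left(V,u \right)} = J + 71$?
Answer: $78$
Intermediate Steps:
$x{\left(H,r \right)} = r^{2}$
$J = 32$ ($J = 2 + 1 \cdot 5 \cdot 6 = 2 + 5 \cdot 6 = 2 + 30 = 32$)
$F{\left(V,u \right)} = 103$ ($F{\left(V,u \right)} = 32 + 71 = 103$)
$F{\left(-49,L \right)} - x{\left(206,-5 \right)} = 103 - \left(-5\right)^{2} = 103 - 25 = 78$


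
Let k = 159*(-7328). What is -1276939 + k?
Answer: -2442091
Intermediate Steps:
k = -1165152
-1276939 + k = -1276939 - 1165152 = -2442091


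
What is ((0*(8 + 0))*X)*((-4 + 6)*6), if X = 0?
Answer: 0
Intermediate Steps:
((0*(8 + 0))*X)*((-4 + 6)*6) = ((0*(8 + 0))*0)*((-4 + 6)*6) = ((0*8)*0)*(2*6) = (0*0)*12 = 0*12 = 0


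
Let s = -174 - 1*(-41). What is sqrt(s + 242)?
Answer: sqrt(109) ≈ 10.440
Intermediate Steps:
s = -133 (s = -174 + 41 = -133)
sqrt(s + 242) = sqrt(-133 + 242) = sqrt(109)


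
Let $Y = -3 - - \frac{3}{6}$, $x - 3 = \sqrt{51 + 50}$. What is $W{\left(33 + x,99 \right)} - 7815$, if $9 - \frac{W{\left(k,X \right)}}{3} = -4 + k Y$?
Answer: $-7506 + \frac{15 \sqrt{101}}{2} \approx -7430.6$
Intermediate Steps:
$x = 3 + \sqrt{101}$ ($x = 3 + \sqrt{51 + 50} = 3 + \sqrt{101} \approx 13.05$)
$Y = - \frac{5}{2}$ ($Y = -3 - \left(-3\right) \frac{1}{6} = -3 - - \frac{1}{2} = -3 + \frac{1}{2} = - \frac{5}{2} \approx -2.5$)
$W{\left(k,X \right)} = 39 + \frac{15 k}{2}$ ($W{\left(k,X \right)} = 27 - 3 \left(-4 + k \left(- \frac{5}{2}\right)\right) = 27 - 3 \left(-4 - \frac{5 k}{2}\right) = 27 + \left(12 + \frac{15 k}{2}\right) = 39 + \frac{15 k}{2}$)
$W{\left(33 + x,99 \right)} - 7815 = \left(39 + \frac{15 \left(33 + \left(3 + \sqrt{101}\right)\right)}{2}\right) - 7815 = \left(39 + \frac{15 \left(36 + \sqrt{101}\right)}{2}\right) - 7815 = \left(39 + \left(270 + \frac{15 \sqrt{101}}{2}\right)\right) - 7815 = \left(309 + \frac{15 \sqrt{101}}{2}\right) - 7815 = -7506 + \frac{15 \sqrt{101}}{2}$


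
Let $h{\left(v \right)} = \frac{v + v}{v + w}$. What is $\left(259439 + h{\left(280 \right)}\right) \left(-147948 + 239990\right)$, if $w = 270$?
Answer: $\frac{1313365798442}{55} \approx 2.3879 \cdot 10^{10}$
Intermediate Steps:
$h{\left(v \right)} = \frac{2 v}{270 + v}$ ($h{\left(v \right)} = \frac{v + v}{v + 270} = \frac{2 v}{270 + v}$)
$\left(259439 + h{\left(280 \right)}\right) \left(-147948 + 239990\right) = \left(259439 + 2 \cdot 280 \frac{1}{270 + 280}\right) \left(-147948 + 239990\right) = \left(259439 + 2 \cdot 280 \cdot \frac{1}{550}\right) 92042 = \left(259439 + \frac{56}{55}\right) 92042 = \frac{14269201}{55} \cdot 92042 = \frac{1313365798442}{55}$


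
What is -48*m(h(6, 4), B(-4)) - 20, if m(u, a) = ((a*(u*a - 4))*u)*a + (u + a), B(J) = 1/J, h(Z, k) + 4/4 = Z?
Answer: -677/4 ≈ -169.25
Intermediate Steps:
h(Z, k) = -1 + Z
m(u, a) = a + u + u*a²*(-4 + a*u) (m(u, a) = ((a*(a*u - 4))*u)*a + (a + u) = ((a*(-4 + a*u))*u)*a + (a + u) = (a*u*(-4 + a*u))*a + (a + u) = u*a²*(-4 + a*u) + (a + u) = a + u + u*a²*(-4 + a*u))
-48*m(h(6, 4), B(-4)) - 20 = -48*(1/(-4) + (-1 + 6) + (1/(-4))³*(-1 + 6)² - 4*(-1 + 6)*(1/(-4))²) - 20 = -48*(-¼ + 5 + (-¼)³*5² - 4*5*(-¼)²) - 20 = -48*(-¼ + 5 - 1/64*25 - 4*5*1/16) - 20 = -48*(-¼ + 5 - 25/64 - 5/4) - 20 = -48*199/64 - 20 = -597/4 - 20 = -677/4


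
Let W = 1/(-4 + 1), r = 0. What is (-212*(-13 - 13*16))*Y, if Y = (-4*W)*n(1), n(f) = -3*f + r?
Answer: -187408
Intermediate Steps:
n(f) = -3*f (n(f) = -3*f + 0 = -3*f)
W = -⅓ (W = 1/(-3) = -⅓ ≈ -0.33333)
Y = -4 (Y = (-4*(-⅓))*(-3*1) = (4/3)*(-3) = -4)
(-212*(-13 - 13*16))*Y = -212*(-13 - 13*16)*(-4) = -212*(-13 - 208)*(-4) = -212*(-221)*(-4) = 46852*(-4) = -187408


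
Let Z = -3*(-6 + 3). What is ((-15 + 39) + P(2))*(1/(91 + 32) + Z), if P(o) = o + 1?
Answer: 9972/41 ≈ 243.22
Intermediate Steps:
P(o) = 1 + o
Z = 9 (Z = -3*(-3) = 9)
((-15 + 39) + P(2))*(1/(91 + 32) + Z) = ((-15 + 39) + (1 + 2))*(1/(91 + 32) + 9) = (24 + 3)*(1/123 + 9) = 27*(1/123 + 9) = 27*(1108/123) = 9972/41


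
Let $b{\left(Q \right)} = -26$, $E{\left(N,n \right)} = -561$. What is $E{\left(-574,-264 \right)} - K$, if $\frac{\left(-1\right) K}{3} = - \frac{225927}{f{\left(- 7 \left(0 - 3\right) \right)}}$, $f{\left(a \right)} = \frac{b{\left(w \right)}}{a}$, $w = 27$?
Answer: $\frac{1093755}{2} \approx 5.4688 \cdot 10^{5}$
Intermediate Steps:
$f{\left(a \right)} = - \frac{26}{a}$
$K = - \frac{1094877}{2}$ ($K = - 3 \left(- \frac{225927}{\left(-26\right) \frac{1}{\left(-7\right) \left(0 - 3\right)}}\right) = - 3 \left(- \frac{225927}{\left(-26\right) \frac{1}{\left(-7\right) \left(-3\right)}}\right) = - 3 \left(- \frac{225927}{\left(-26\right) \frac{1}{21}}\right) = - 3 \left(- \frac{225927}{- \frac{26}{21}}\right) = - 3 \left(\left(-225927\right) \left(- \frac{21}{26}\right)\right) = \left(-3\right) \frac{364959}{2} = - \frac{1094877}{2} \approx -5.4744 \cdot 10^{5}$)
$E{\left(-574,-264 \right)} - K = -561 - - \frac{1094877}{2} = -561 + \frac{1094877}{2} = \frac{1093755}{2}$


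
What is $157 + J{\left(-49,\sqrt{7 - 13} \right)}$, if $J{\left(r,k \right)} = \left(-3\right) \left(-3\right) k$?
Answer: $157 + 9 i \sqrt{6} \approx 157.0 + 22.045 i$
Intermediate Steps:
$J{\left(r,k \right)} = 9 k$
$157 + J{\left(-49,\sqrt{7 - 13} \right)} = 157 + 9 \sqrt{7 - 13} = 157 + 9 \sqrt{-6} = 157 + 9 i \sqrt{6}$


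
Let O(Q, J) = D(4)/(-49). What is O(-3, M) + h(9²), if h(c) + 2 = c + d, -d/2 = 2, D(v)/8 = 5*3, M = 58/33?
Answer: 3555/49 ≈ 72.551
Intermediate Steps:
M = 58/33 (M = 58*(1/33) = 58/33 ≈ 1.7576)
D(v) = 120 (D(v) = 8*(5*3) = 8*15 = 120)
d = -4 (d = -2*2 = -4)
O(Q, J) = -120/49 (O(Q, J) = 120/(-49) = 120*(-1/49) = -120/49)
h(c) = -6 + c (h(c) = -2 + (c - 4) = -2 + (-4 + c) = -6 + c)
O(-3, M) + h(9²) = -120/49 + (-6 + 9²) = -120/49 + (-6 + 81) = -120/49 + 75 = 3555/49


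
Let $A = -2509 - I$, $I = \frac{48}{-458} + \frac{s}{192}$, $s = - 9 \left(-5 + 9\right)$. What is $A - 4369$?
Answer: $- \frac{25199921}{3664} \approx -6877.7$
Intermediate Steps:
$s = -36$ ($s = \left(-9\right) 4 = -36$)
$I = - \frac{1071}{3664}$ ($I = \frac{48}{-458} - \frac{36}{192} = 48 \left(- \frac{1}{458}\right) - \frac{3}{16} = - \frac{24}{229} - \frac{3}{16} = - \frac{1071}{3664} \approx -0.2923$)
$A = - \frac{9191905}{3664}$ ($A = -2509 - - \frac{1071}{3664} = -2509 + \frac{1071}{3664} = - \frac{9191905}{3664} \approx -2508.7$)
$A - 4369 = - \frac{9191905}{3664} - 4369 = - \frac{25199921}{3664}$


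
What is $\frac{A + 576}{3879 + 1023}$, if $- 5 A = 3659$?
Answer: $- \frac{41}{1290} \approx -0.031783$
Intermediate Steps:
$A = - \frac{3659}{5}$ ($A = \left(- \frac{1}{5}\right) 3659 = - \frac{3659}{5} \approx -731.8$)
$\frac{A + 576}{3879 + 1023} = \frac{- \frac{3659}{5} + 576}{3879 + 1023} = - \frac{779}{5 \cdot 4902} = \left(- \frac{779}{5}\right) \frac{1}{4902} = - \frac{41}{1290}$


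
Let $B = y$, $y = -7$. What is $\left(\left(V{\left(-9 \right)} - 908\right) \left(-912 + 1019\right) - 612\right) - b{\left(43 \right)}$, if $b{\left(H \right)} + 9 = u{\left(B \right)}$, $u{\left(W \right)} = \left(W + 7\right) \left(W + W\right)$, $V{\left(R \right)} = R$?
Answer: $-98722$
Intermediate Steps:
$B = -7$
$u{\left(W \right)} = 2 W \left(7 + W\right)$ ($u{\left(W \right)} = \left(7 + W\right) 2 W = 2 W \left(7 + W\right)$)
$b{\left(H \right)} = -9$ ($b{\left(H \right)} = -9 + 2 \left(-7\right) \left(7 - 7\right) = -9 + 2 \left(-7\right) 0 = -9 + 0 = -9$)
$\left(\left(V{\left(-9 \right)} - 908\right) \left(-912 + 1019\right) - 612\right) - b{\left(43 \right)} = \left(\left(-9 - 908\right) \left(-912 + 1019\right) - 612\right) - -9 = \left(\left(-917\right) 107 - 612\right) + 9 = \left(-98119 - 612\right) + 9 = -98731 + 9 = -98722$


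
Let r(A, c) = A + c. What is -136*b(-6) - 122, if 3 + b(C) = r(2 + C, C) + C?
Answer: 2462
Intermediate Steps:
b(C) = -1 + 3*C (b(C) = -3 + (((2 + C) + C) + C) = -3 + ((2 + 2*C) + C) = -3 + (2 + 3*C) = -1 + 3*C)
-136*b(-6) - 122 = -136*(-1 + 3*(-6)) - 122 = -136*(-1 - 18) - 122 = -136*(-19) - 122 = 2584 - 122 = 2462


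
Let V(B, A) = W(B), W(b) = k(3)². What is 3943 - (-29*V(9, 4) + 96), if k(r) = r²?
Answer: 6196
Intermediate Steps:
W(b) = 81 (W(b) = (3²)² = 9² = 81)
V(B, A) = 81
3943 - (-29*V(9, 4) + 96) = 3943 - (-29*81 + 96) = 3943 - (-2349 + 96) = 3943 - 1*(-2253) = 3943 + 2253 = 6196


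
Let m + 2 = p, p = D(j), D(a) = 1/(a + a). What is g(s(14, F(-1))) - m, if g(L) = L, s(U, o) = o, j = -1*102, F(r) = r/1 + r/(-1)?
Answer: 409/204 ≈ 2.0049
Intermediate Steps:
F(r) = 0 (F(r) = r*1 + r*(-1) = r - r = 0)
j = -102
D(a) = 1/(2*a)
p = -1/204 (p = (½)/(-102) = (½)*(-1/102) = -1/204 ≈ -0.0049020)
m = -409/204 (m = -2 - 1/204 = -409/204 ≈ -2.0049)
g(s(14, F(-1))) - m = 0 - 1*(-409/204) = 0 + 409/204 = 409/204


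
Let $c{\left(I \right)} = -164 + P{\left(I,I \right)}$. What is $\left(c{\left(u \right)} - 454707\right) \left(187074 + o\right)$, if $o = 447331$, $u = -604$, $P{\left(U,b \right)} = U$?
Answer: $-288955617375$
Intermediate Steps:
$c{\left(I \right)} = -164 + I$
$\left(c{\left(u \right)} - 454707\right) \left(187074 + o\right) = \left(\left(-164 - 604\right) - 454707\right) \left(187074 + 447331\right) = \left(-768 - 454707\right) 634405 = \left(-455475\right) 634405 = -288955617375$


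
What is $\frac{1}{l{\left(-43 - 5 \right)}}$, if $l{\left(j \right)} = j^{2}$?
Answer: $\frac{1}{2304} \approx 0.00043403$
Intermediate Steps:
$\frac{1}{l{\left(-43 - 5 \right)}} = \frac{1}{\left(-43 - 5\right)^{2}} = \frac{1}{\left(-48\right)^{2}} = \frac{1}{2304}$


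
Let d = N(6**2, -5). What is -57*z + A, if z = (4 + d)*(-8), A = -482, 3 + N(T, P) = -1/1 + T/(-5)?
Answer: -18826/5 ≈ -3765.2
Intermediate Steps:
N(T, P) = -4 - T/5 (N(T, P) = -3 + (-1/1 + T/(-5)) = -3 + (-1*1 + T*(-1/5)) = -3 + (-1 - T/5) = -4 - T/5)
d = -56/5 (d = -4 - 1/5*6**2 = -4 - 1/5*36 = -4 - 36/5 = -56/5 ≈ -11.200)
z = 288/5 (z = (4 - 56/5)*(-8) = -36/5*(-8) = 288/5 ≈ 57.600)
-57*z + A = -57*288/5 - 482 = -16416/5 - 482 = -18826/5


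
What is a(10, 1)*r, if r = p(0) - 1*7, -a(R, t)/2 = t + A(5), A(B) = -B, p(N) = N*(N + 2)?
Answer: -56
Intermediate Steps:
p(N) = N*(2 + N)
a(R, t) = 10 - 2*t (a(R, t) = -2*(t - 1*5) = -2*(t - 5) = -2*(-5 + t) = 10 - 2*t)
r = -7 (r = 0*(2 + 0) - 1*7 = 0*2 - 7 = 0 - 7 = -7)
a(10, 1)*r = (10 - 2*1)*(-7) = (10 - 2)*(-7) = 8*(-7) = -56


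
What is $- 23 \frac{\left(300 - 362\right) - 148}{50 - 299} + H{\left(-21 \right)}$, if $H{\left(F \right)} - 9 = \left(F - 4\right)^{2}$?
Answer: $\frac{51012}{83} \approx 614.6$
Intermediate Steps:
$H{\left(F \right)} = 9 + \left(-4 + F\right)^{2}$ ($H{\left(F \right)} = 9 + \left(F - 4\right)^{2} = 9 + \left(-4 + F\right)^{2}$)
$- 23 \frac{\left(300 - 362\right) - 148}{50 - 299} + H{\left(-21 \right)} = - 23 \frac{\left(300 - 362\right) - 148}{50 - 299} + \left(9 + \left(-4 - 21\right)^{2}\right) = - 23 \frac{-62 - 148}{-249} + \left(9 + \left(-25\right)^{2}\right) = - 23 \left(\left(-210\right) \left(- \frac{1}{249}\right)\right) + \left(9 + 625\right) = \left(-23\right) \frac{70}{83} + 634 = - \frac{1610}{83} + 634 = \frac{51012}{83}$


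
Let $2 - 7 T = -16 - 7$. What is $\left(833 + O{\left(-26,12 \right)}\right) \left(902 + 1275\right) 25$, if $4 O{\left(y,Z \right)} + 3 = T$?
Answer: $45343800$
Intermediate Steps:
$T = \frac{25}{7}$ ($T = \frac{2}{7} - \frac{-16 - 7}{7} = \frac{2}{7} - - \frac{23}{7} = \frac{2}{7} + \frac{23}{7} = \frac{25}{7} \approx 3.5714$)
$O{\left(y,Z \right)} = \frac{1}{7}$ ($O{\left(y,Z \right)} = - \frac{3}{4} + \frac{1}{4} \cdot \frac{25}{7} = - \frac{3}{4} + \frac{25}{28} = \frac{1}{7}$)
$\left(833 + O{\left(-26,12 \right)}\right) \left(902 + 1275\right) 25 = \left(833 + \frac{1}{7}\right) \left(902 + 1275\right) 25 = \frac{5832}{7} \cdot 2177 \cdot 25 = 1813752 \cdot 25 = 45343800$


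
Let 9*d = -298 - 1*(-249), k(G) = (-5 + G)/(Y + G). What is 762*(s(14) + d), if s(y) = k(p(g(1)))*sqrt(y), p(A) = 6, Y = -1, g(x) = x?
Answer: -12446/3 + 762*sqrt(14)/5 ≈ -3578.4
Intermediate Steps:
k(G) = (-5 + G)/(-1 + G)
d = -49/9 (d = (-298 - 1*(-249))/9 = (-298 + 249)/9 = (1/9)*(-49) = -49/9 ≈ -5.4444)
s(y) = sqrt(y)/5 (s(y) = ((-5 + 6)/(-1 + 6))*sqrt(y) = (1/5)*sqrt(y) = ((1/5)*1)*sqrt(y) = sqrt(y)/5)
762*(s(14) + d) = 762*(sqrt(14)/5 - 49/9) = 762*(-49/9 + sqrt(14)/5) = -12446/3 + 762*sqrt(14)/5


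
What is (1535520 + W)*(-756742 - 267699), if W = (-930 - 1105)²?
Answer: -5815490324545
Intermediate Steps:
W = 4141225 (W = (-2035)² = 4141225)
(1535520 + W)*(-756742 - 267699) = (1535520 + 4141225)*(-756742 - 267699) = 5676745*(-1024441) = -5815490324545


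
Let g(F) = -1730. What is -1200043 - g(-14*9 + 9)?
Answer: -1198313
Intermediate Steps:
-1200043 - g(-14*9 + 9) = -1200043 - 1*(-1730) = -1200043 + 1730 = -1198313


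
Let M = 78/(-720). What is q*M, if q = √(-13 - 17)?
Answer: -13*I*√30/120 ≈ -0.59337*I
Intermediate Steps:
M = -13/120 (M = 78*(-1/720) = -13/120 ≈ -0.10833)
q = I*√30 (q = √(-30) = I*√30 ≈ 5.4772*I)
q*M = (I*√30)*(-13/120) = -13*I*√30/120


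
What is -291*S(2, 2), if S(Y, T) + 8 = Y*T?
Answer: 1164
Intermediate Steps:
S(Y, T) = -8 + T*Y (S(Y, T) = -8 + Y*T = -8 + T*Y)
-291*S(2, 2) = -291*(-8 + 2*2) = -291*(-8 + 4) = -291*(-4) = 1164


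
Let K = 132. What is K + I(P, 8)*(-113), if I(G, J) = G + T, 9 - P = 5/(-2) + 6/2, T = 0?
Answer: -1657/2 ≈ -828.50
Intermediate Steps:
P = 17/2 (P = 9 - (5/(-2) + 6/2) = 9 - (5*(-½) + 6*(½)) = 9 - (-5/2 + 3) = 9 - 1*½ = 9 - ½ = 17/2 ≈ 8.5000)
I(G, J) = G (I(G, J) = G + 0 = G)
K + I(P, 8)*(-113) = 132 + (17/2)*(-113) = 132 - 1921/2 = -1657/2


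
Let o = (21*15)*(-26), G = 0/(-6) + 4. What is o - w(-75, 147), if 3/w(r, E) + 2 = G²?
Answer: -114663/14 ≈ -8190.2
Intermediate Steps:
G = 4 (G = 0*(-⅙) + 4 = 0 + 4 = 4)
w(r, E) = 3/14 (w(r, E) = 3/(-2 + 4²) = 3/(-2 + 16) = 3/14)
o = -8190 (o = 315*(-26) = -8190)
o - w(-75, 147) = -8190 - 1*3/14 = -8190 - 3/14 = -114663/14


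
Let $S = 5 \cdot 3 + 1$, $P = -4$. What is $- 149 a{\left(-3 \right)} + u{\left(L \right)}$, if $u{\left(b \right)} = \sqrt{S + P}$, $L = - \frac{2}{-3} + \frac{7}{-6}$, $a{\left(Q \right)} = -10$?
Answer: $1490 + 2 \sqrt{3} \approx 1493.5$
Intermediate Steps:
$S = 16$ ($S = 15 + 1 = 16$)
$L = - \frac{1}{2}$ ($L = \left(-2\right) \left(- \frac{1}{3}\right) + 7 \left(- \frac{1}{6}\right) = \frac{2}{3} - \frac{7}{6} = - \frac{1}{2} \approx -0.5$)
$u{\left(b \right)} = 2 \sqrt{3}$ ($u{\left(b \right)} = \sqrt{16 - 4} = \sqrt{12} = 2 \sqrt{3}$)
$- 149 a{\left(-3 \right)} + u{\left(L \right)} = \left(-149\right) \left(-10\right) + 2 \sqrt{3} = 1490 + 2 \sqrt{3}$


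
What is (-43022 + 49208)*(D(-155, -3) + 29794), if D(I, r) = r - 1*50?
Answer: 183977826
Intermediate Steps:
D(I, r) = -50 + r (D(I, r) = r - 50 = -50 + r)
(-43022 + 49208)*(D(-155, -3) + 29794) = (-43022 + 49208)*((-50 - 3) + 29794) = 6186*(-53 + 29794) = 6186*29741 = 183977826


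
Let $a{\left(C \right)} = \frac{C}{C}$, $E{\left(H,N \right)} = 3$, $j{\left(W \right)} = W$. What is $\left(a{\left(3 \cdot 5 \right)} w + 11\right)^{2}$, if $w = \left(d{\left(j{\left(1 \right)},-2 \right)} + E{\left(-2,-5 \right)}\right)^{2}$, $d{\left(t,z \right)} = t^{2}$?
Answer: $729$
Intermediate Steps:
$a{\left(C \right)} = 1$
$w = 16$ ($w = \left(1^{2} + 3\right)^{2} = \left(1 + 3\right)^{2} = 4^{2} = 16$)
$\left(a{\left(3 \cdot 5 \right)} w + 11\right)^{2} = \left(1 \cdot 16 + 11\right)^{2} = \left(16 + 11\right)^{2} = 27^{2} = 729$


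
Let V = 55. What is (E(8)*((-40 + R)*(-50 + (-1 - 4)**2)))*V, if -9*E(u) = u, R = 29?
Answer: -121000/9 ≈ -13444.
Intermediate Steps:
E(u) = -u/9
(E(8)*((-40 + R)*(-50 + (-1 - 4)**2)))*V = ((-1/9*8)*((-40 + 29)*(-50 + (-1 - 4)**2)))*55 = -(-88)*(-50 + (-5)**2)/9*55 = -(-88)*(-50 + 25)/9*55 = -(-88)*(-25)/9*55 = -8/9*275*55 = -2200/9*55 = -121000/9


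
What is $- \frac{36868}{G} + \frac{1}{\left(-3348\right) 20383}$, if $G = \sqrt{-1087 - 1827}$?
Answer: $- \frac{1}{68242284} + \frac{18434 i \sqrt{2914}}{1457} \approx -1.4654 \cdot 10^{-8} + 682.97 i$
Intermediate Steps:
$G = i \sqrt{2914}$ ($G = \sqrt{-2914} = i \sqrt{2914} \approx 53.982 i$)
$- \frac{36868}{G} + \frac{1}{\left(-3348\right) 20383} = - \frac{36868}{i \sqrt{2914}} + \frac{1}{\left(-3348\right) 20383} = - 36868 \left(- \frac{i \sqrt{2914}}{2914}\right) - \frac{1}{68242284} = \frac{18434 i \sqrt{2914}}{1457} - \frac{1}{68242284} = - \frac{1}{68242284} + \frac{18434 i \sqrt{2914}}{1457}$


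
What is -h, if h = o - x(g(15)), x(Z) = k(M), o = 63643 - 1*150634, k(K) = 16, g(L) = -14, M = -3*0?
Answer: 87007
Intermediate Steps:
M = 0
o = -86991 (o = 63643 - 150634 = -86991)
x(Z) = 16
h = -87007 (h = -86991 - 1*16 = -86991 - 16 = -87007)
-h = -1*(-87007) = 87007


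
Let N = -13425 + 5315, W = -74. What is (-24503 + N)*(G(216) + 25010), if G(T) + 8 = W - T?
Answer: -805932456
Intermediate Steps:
G(T) = -82 - T (G(T) = -8 + (-74 - T) = -82 - T)
N = -8110
(-24503 + N)*(G(216) + 25010) = (-24503 - 8110)*((-82 - 1*216) + 25010) = -32613*((-82 - 216) + 25010) = -32613*(-298 + 25010) = -32613*24712 = -805932456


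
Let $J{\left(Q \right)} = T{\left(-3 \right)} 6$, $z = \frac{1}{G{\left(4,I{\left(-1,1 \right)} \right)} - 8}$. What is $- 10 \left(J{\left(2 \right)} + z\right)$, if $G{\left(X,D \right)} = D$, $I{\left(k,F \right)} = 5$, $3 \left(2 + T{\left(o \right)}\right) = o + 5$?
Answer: $\frac{250}{3} \approx 83.333$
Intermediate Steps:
$T{\left(o \right)} = - \frac{1}{3} + \frac{o}{3}$ ($T{\left(o \right)} = -2 + \frac{o + 5}{3} = -2 + \frac{5 + o}{3} = -2 + \left(\frac{5}{3} + \frac{o}{3}\right) = - \frac{1}{3} + \frac{o}{3}$)
$z = - \frac{1}{3}$ ($z = \frac{1}{5 - 8} = \frac{1}{-3} = - \frac{1}{3} \approx -0.33333$)
$J{\left(Q \right)} = -8$ ($J{\left(Q \right)} = \left(- \frac{1}{3} + \frac{1}{3} \left(-3\right)\right) 6 = \left(- \frac{1}{3} - 1\right) 6 = \left(- \frac{4}{3}\right) 6 = -8$)
$- 10 \left(J{\left(2 \right)} + z\right) = - 10 \left(-8 - \frac{1}{3}\right) = \left(-10\right) \left(- \frac{25}{3}\right) = \frac{250}{3}$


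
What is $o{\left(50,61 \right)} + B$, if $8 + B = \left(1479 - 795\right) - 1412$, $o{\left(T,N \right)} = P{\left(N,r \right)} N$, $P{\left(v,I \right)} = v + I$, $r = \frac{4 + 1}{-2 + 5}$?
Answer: $\frac{9260}{3} \approx 3086.7$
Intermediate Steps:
$r = \frac{5}{3} \approx 1.6667$
$P{\left(v,I \right)} = I + v$
$o{\left(T,N \right)} = N \left(\frac{5}{3} + N\right)$ ($o{\left(T,N \right)} = \left(\frac{5}{3} + N\right) N = N \left(\frac{5}{3} + N\right)$)
$B = -736$ ($B = -8 + \left(\left(1479 - 795\right) - 1412\right) = -8 + \left(684 - 1412\right) = -8 - 728 = -736$)
$o{\left(50,61 \right)} + B = \frac{1}{3} \cdot 61 \left(5 + 3 \cdot 61\right) - 736 = \frac{1}{3} \cdot 61 \left(5 + 183\right) - 736 = \frac{1}{3} \cdot 61 \cdot 188 - 736 = \frac{11468}{3} - 736 = \frac{9260}{3}$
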